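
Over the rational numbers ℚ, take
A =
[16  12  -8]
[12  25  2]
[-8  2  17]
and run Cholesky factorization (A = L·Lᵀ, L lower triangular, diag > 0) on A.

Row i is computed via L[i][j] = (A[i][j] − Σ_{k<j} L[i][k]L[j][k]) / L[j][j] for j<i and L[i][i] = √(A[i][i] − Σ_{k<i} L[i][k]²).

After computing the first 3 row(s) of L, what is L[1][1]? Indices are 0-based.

Step 1: L[0][0] = √(16) = 4.
  L[1][0] = (12) / L[0][0] = 3.
Step 2: L[1][1] = √(16) = 4.
  L[2][0] = (-8) / L[0][0] = -2.
  L[2][1] = (8) / L[1][1] = 2.
Step 3: L[2][2] = √(9) = 3.

L[1][1] = 4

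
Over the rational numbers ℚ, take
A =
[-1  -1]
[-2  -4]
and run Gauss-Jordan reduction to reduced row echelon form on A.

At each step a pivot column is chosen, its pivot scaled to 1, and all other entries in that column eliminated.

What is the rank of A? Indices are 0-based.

rank = 2

[1] R0 /= -1  ⇒  (1, 1)
     R1 -= -2·R0  ⇒  (0, -2)
[2] R1 /= -2  ⇒  (0, 1)
     R0 -= 1·R1  ⇒  (1, 0)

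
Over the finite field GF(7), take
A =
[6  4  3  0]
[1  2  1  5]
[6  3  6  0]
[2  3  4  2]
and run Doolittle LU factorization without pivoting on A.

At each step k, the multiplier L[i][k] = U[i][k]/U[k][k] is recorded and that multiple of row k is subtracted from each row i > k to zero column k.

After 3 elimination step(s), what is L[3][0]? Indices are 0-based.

L[3][0] = 5

Step 1: pivot at (0,0) is 6.
  row1 ← row1 − (6)·row0  ⇒  L[1][0]=6, U row1=(0, 6, 4, 5)
  row2 ← row2 − (1)·row0  ⇒  L[2][0]=1, U row2=(0, 6, 3, 0)
  row3 ← row3 − (5)·row0  ⇒  L[3][0]=5, U row3=(0, 4, 3, 2)
Step 2: pivot at (1,1) is 6.
  row2 ← row2 − (1)·row1  ⇒  L[2][1]=1, U row2=(0, 0, 6, 2)
  row3 ← row3 − (3)·row1  ⇒  L[3][1]=3, U row3=(0, 0, 5, 1)
Step 3: pivot at (2,2) is 6.
  row3 ← row3 − (2)·row2  ⇒  L[3][2]=2, U row3=(0, 0, 0, 4)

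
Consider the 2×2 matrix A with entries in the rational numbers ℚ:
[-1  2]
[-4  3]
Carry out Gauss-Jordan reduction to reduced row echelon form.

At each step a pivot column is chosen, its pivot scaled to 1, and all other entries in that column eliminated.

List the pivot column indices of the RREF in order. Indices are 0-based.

pivot(0,0)=-1: scale R0 → (1, -2)
  clear (1,0): R1 −= (-4)R0 → (0, -5)
pivot(1,1)=-5: scale R1 → (0, 1)
  clear (0,1): R0 −= (-2)R1 → (1, 0)

pivot columns: 0, 1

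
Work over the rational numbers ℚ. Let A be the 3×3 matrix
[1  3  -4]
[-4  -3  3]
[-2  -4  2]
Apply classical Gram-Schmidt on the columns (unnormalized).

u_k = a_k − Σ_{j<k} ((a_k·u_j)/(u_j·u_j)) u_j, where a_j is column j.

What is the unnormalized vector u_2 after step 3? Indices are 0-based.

Step 1: u_0 = a_0 = (1, -4, -2).
Step 2: u_1 = a_1 − (23/21)·u_0 = (40/21, 29/21, -38/21).
Step 3: u_2 = a_2 − (-20/21)·u_0 − (-149/185)·u_1 = (-56/37, 56/185, -252/185).

u_2 = (-56/37, 56/185, -252/185)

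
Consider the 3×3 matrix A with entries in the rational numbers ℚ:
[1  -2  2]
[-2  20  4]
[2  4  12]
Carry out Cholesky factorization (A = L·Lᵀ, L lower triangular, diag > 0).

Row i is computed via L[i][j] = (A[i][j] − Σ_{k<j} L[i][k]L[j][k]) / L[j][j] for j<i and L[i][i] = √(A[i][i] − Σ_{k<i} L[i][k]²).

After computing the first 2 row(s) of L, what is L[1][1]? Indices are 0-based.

L[1][1] = 4

Step 1: L[0][0] = √(1) = 1.
  L[1][0] = (-2) / L[0][0] = -2.
Step 2: L[1][1] = √(16) = 4.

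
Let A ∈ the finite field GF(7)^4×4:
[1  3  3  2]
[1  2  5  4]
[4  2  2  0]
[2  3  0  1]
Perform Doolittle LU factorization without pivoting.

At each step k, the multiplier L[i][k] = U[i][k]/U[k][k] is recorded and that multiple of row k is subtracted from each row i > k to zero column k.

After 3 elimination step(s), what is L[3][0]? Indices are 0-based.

Step 1: pivot at (0,0) is 1.
  row1 ← row1 − (1)·row0  ⇒  L[1][0]=1, U row1=(0, 6, 2, 2)
  row2 ← row2 − (4)·row0  ⇒  L[2][0]=4, U row2=(0, 4, 4, 6)
  row3 ← row3 − (2)·row0  ⇒  L[3][0]=2, U row3=(0, 4, 1, 4)
Step 2: pivot at (1,1) is 6.
  row2 ← row2 − (3)·row1  ⇒  L[2][1]=3, U row2=(0, 0, 5, 0)
  row3 ← row3 − (3)·row1  ⇒  L[3][1]=3, U row3=(0, 0, 2, 5)
Step 3: pivot at (2,2) is 5.
  row3 ← row3 − (6)·row2  ⇒  L[3][2]=6, U row3=(0, 0, 0, 5)

L[3][0] = 2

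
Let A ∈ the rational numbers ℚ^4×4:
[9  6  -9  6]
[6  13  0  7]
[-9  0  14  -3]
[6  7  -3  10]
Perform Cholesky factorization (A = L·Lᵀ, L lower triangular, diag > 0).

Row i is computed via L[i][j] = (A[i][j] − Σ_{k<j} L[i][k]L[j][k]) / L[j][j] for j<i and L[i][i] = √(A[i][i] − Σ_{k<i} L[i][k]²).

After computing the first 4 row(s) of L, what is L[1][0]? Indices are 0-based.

Step 1: L[0][0] = √(9) = 3.
  L[1][0] = (6) / L[0][0] = 2.
Step 2: L[1][1] = √(9) = 3.
  L[2][0] = (-9) / L[0][0] = -3.
  L[2][1] = (6) / L[1][1] = 2.
Step 3: L[2][2] = √(1) = 1.
  L[3][0] = (6) / L[0][0] = 2.
  L[3][1] = (3) / L[1][1] = 1.
  L[3][2] = (1) / L[2][2] = 1.
Step 4: L[3][3] = √(4) = 2.

L[1][0] = 2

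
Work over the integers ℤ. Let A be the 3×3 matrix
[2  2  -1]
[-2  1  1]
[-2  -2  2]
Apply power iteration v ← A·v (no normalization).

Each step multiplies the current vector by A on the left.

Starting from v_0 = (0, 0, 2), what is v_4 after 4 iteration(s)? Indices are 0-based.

v_4 = (56, 22, -52)

v_0 = (0, 0, 2).
v_1 = A·v_0 = (-2, 2, 4).
v_2 = A·v_1 = (-4, 10, 8).
v_3 = A·v_2 = (4, 26, 4).
v_4 = A·v_3 = (56, 22, -52).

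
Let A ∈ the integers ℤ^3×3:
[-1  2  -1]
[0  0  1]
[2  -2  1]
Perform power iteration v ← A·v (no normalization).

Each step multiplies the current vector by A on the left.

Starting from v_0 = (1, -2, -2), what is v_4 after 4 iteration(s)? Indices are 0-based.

v_4 = (9, -16, 2)

v_0 = (1, -2, -2).
v_1 = A·v_0 = (-3, -2, 4).
v_2 = A·v_1 = (-5, 4, 2).
v_3 = A·v_2 = (11, 2, -16).
v_4 = A·v_3 = (9, -16, 2).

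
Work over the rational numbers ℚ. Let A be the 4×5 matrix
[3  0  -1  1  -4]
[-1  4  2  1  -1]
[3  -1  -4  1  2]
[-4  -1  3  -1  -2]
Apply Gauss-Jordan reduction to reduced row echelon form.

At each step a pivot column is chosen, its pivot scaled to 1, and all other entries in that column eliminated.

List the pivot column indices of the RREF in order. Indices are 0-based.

pivot columns: 0, 1, 2, 3

pivot(0,0)=3: scale R0 → (1, 0, -1/3, 1/3, -4/3)
  clear (1,0): R1 −= (-1)R0 → (0, 4, 5/3, 4/3, -7/3)
  clear (2,0): R2 −= (3)R0 → (0, -1, -3, 0, 6)
  clear (3,0): R3 −= (-4)R0 → (0, -1, 5/3, 1/3, -22/3)
pivot(1,1)=4: scale R1 → (0, 1, 5/12, 1/3, -7/12)
  clear (2,1): R2 −= (-1)R1 → (0, 0, -31/12, 1/3, 65/12)
  clear (3,1): R3 −= (-1)R1 → (0, 0, 25/12, 2/3, -95/12)
pivot(2,2)=-31/12: scale R2 → (0, 0, 1, -4/31, -65/31)
  clear (0,2): R0 −= (-1/3)R2 → (1, 0, 0, 9/31, -63/31)
  clear (1,2): R1 −= (5/12)R2 → (0, 1, 0, 12/31, 9/31)
  clear (3,2): R3 −= (25/12)R2 → (0, 0, 0, 29/31, -110/31)
pivot(3,3)=29/31: scale R3 → (0, 0, 0, 1, -110/29)
  clear (0,3): R0 −= (9/31)R3 → (1, 0, 0, 0, -27/29)
  clear (1,3): R1 −= (12/31)R3 → (0, 1, 0, 0, 51/29)
  clear (2,3): R2 −= (-4/31)R3 → (0, 0, 1, 0, -75/29)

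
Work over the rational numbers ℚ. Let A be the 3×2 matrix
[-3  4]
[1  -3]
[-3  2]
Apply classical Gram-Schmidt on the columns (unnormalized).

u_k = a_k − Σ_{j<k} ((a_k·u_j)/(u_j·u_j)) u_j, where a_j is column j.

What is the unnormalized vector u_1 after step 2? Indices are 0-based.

u_1 = (13/19, -36/19, -25/19)

Step 1: u_0 = a_0 = (-3, 1, -3).
Step 2: u_1 = a_1 − (-21/19)·u_0 = (13/19, -36/19, -25/19).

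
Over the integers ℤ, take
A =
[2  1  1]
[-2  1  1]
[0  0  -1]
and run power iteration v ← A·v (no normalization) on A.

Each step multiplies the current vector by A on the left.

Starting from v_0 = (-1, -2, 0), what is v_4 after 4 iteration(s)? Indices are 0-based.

v_4 = (8, 40, 0)

v_0 = (-1, -2, 0).
v_1 = A·v_0 = (-4, 0, 0).
v_2 = A·v_1 = (-8, 8, 0).
v_3 = A·v_2 = (-8, 24, 0).
v_4 = A·v_3 = (8, 40, 0).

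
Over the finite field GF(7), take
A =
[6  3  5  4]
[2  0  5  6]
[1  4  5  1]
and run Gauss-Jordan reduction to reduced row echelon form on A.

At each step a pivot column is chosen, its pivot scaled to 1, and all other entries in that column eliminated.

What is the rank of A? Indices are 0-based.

rank = 3

pivot(0,0)=6: scale R0 → (1, 4, 2, 3)
  clear (1,0): R1 −= (2)R0 → (0, 6, 1, 0)
  clear (2,0): R2 −= (1)R0 → (0, 0, 3, 5)
pivot(1,1)=6: scale R1 → (0, 1, 6, 0)
  clear (0,1): R0 −= (4)R1 → (1, 0, 6, 3)
pivot(2,2)=3: scale R2 → (0, 0, 1, 4)
  clear (0,2): R0 −= (6)R2 → (1, 0, 0, 0)
  clear (1,2): R1 −= (6)R2 → (0, 1, 0, 4)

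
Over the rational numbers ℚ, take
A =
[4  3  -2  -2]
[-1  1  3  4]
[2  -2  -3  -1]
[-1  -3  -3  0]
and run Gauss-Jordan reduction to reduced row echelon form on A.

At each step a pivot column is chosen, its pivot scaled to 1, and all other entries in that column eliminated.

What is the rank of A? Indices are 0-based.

step 1: normalize row 0 (÷4) = (1, 3/4, -1/2, -1/2)
  row 1: subtract -1×row0 = (0, 7/4, 5/2, 7/2)
  row 2: subtract 2×row0 = (0, -7/2, -2, 0)
  row 3: subtract -1×row0 = (0, -9/4, -7/2, -1/2)
step 2: normalize row 1 (÷7/4) = (0, 1, 10/7, 2)
  row 0: subtract 3/4×row1 = (1, 0, -11/7, -2)
  row 2: subtract -7/2×row1 = (0, 0, 3, 7)
  row 3: subtract -9/4×row1 = (0, 0, -2/7, 4)
step 3: normalize row 2 (÷3) = (0, 0, 1, 7/3)
  row 0: subtract -11/7×row2 = (1, 0, 0, 5/3)
  row 1: subtract 10/7×row2 = (0, 1, 0, -4/3)
  row 3: subtract -2/7×row2 = (0, 0, 0, 14/3)
step 4: normalize row 3 (÷14/3) = (0, 0, 0, 1)
  row 0: subtract 5/3×row3 = (1, 0, 0, 0)
  row 1: subtract -4/3×row3 = (0, 1, 0, 0)
  row 2: subtract 7/3×row3 = (0, 0, 1, 0)

rank = 4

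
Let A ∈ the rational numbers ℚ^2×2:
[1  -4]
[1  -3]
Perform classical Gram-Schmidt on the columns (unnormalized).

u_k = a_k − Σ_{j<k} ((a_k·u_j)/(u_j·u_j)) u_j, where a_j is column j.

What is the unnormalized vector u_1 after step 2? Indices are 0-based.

Step 1: u_0 = a_0 = (1, 1).
Step 2: u_1 = a_1 − (-7/2)·u_0 = (-1/2, 1/2).

u_1 = (-1/2, 1/2)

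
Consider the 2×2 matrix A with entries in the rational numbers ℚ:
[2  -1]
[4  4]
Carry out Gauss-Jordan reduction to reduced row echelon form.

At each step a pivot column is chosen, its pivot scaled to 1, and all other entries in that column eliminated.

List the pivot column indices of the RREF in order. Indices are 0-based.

pivot columns: 0, 1

pivot(0,0)=2: scale R0 → (1, -1/2)
  clear (1,0): R1 −= (4)R0 → (0, 6)
pivot(1,1)=6: scale R1 → (0, 1)
  clear (0,1): R0 −= (-1/2)R1 → (1, 0)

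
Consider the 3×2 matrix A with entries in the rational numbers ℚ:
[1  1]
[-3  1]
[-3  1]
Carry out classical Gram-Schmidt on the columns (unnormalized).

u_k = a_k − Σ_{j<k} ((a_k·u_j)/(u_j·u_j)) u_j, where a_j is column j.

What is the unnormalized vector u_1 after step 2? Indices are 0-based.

u_1 = (24/19, 4/19, 4/19)

Step 1: u_0 = a_0 = (1, -3, -3).
Step 2: u_1 = a_1 − (-5/19)·u_0 = (24/19, 4/19, 4/19).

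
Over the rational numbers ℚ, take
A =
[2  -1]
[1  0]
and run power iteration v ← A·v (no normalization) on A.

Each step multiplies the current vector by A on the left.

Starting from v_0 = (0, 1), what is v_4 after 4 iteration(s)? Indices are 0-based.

v_0 = (0, 1).
v_1 = A·v_0 = (-1, 0).
v_2 = A·v_1 = (-2, -1).
v_3 = A·v_2 = (-3, -2).
v_4 = A·v_3 = (-4, -3).

v_4 = (-4, -3)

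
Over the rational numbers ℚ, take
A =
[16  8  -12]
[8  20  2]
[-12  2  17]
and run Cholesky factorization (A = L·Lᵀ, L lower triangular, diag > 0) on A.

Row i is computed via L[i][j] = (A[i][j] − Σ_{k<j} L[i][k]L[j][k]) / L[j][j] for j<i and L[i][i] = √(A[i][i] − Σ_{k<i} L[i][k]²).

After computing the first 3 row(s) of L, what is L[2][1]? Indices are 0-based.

L[2][1] = 2

Step 1: L[0][0] = √(16) = 4.
  L[1][0] = (8) / L[0][0] = 2.
Step 2: L[1][1] = √(16) = 4.
  L[2][0] = (-12) / L[0][0] = -3.
  L[2][1] = (8) / L[1][1] = 2.
Step 3: L[2][2] = √(4) = 2.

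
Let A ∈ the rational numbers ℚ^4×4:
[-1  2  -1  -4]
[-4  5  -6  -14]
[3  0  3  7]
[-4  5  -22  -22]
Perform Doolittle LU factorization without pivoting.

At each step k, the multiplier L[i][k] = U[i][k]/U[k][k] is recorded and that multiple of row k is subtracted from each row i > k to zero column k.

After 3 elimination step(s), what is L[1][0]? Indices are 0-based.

L[1][0] = 4

k=0: U[0][0]=-1
  eliminate (1,0): mult=4, new row 1: (0, -3, -2, 2); set L[1][0]=4
  eliminate (2,0): mult=-3, new row 2: (0, 6, 0, -5); set L[2][0]=-3
  eliminate (3,0): mult=4, new row 3: (0, -3, -18, -6); set L[3][0]=4
k=1: U[1][1]=-3
  eliminate (2,1): mult=-2, new row 2: (0, 0, -4, -1); set L[2][1]=-2
  eliminate (3,1): mult=1, new row 3: (0, 0, -16, -8); set L[3][1]=1
k=2: U[2][2]=-4
  eliminate (3,2): mult=4, new row 3: (0, 0, 0, -4); set L[3][2]=4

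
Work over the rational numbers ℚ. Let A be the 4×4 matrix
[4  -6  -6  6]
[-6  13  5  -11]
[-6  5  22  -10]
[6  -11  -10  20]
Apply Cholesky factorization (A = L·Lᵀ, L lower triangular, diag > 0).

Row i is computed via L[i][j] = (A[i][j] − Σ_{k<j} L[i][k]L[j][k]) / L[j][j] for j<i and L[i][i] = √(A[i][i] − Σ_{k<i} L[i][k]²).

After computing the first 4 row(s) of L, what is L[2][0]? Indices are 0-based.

Step 1: L[0][0] = √(4) = 2.
  L[1][0] = (-6) / L[0][0] = -3.
Step 2: L[1][1] = √(4) = 2.
  L[2][0] = (-6) / L[0][0] = -3.
  L[2][1] = (-4) / L[1][1] = -2.
Step 3: L[2][2] = √(9) = 3.
  L[3][0] = (6) / L[0][0] = 3.
  L[3][1] = (-2) / L[1][1] = -1.
  L[3][2] = (-3) / L[2][2] = -1.
Step 4: L[3][3] = √(9) = 3.

L[2][0] = -3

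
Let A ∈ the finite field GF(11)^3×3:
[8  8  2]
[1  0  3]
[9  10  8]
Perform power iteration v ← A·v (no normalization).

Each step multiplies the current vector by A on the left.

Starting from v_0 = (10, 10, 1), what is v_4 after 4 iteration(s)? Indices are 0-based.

v_4 = (0, 7, 3)

v_0 = (10, 10, 1).
v_1 = A·v_0 = (8, 2, 0).
v_2 = A·v_1 = (3, 8, 4).
v_3 = A·v_2 = (8, 4, 7).
v_4 = A·v_3 = (0, 7, 3).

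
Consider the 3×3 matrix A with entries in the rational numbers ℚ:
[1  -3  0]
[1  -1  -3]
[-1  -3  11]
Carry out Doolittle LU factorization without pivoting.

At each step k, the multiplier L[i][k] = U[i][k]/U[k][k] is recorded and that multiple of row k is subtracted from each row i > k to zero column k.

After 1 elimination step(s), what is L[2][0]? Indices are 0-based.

L[2][0] = -1

k=0: U[0][0]=1
  eliminate (1,0): mult=1, new row 1: (0, 2, -3); set L[1][0]=1
  eliminate (2,0): mult=-1, new row 2: (0, -6, 11); set L[2][0]=-1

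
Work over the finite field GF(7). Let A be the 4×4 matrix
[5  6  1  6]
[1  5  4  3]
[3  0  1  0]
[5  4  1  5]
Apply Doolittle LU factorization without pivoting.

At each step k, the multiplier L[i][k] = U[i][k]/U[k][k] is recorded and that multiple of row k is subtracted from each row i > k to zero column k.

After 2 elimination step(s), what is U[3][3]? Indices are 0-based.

U[3][3] = 4

k=0: U[0][0]=5
  eliminate (1,0): mult=3, new row 1: (0, 1, 1, 6); set L[1][0]=3
  eliminate (2,0): mult=2, new row 2: (0, 2, 6, 2); set L[2][0]=2
  eliminate (3,0): mult=1, new row 3: (0, 5, 0, 6); set L[3][0]=1
k=1: U[1][1]=1
  eliminate (2,1): mult=2, new row 2: (0, 0, 4, 4); set L[2][1]=2
  eliminate (3,1): mult=5, new row 3: (0, 0, 2, 4); set L[3][1]=5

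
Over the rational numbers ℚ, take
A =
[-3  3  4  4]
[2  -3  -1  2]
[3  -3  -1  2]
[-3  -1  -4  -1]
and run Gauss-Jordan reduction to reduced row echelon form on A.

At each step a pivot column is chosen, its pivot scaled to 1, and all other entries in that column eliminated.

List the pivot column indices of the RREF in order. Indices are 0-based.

pivot(0,0)=-3: scale R0 → (1, -1, -4/3, -4/3)
  clear (1,0): R1 −= (2)R0 → (0, -1, 5/3, 14/3)
  clear (2,0): R2 −= (3)R0 → (0, 0, 3, 6)
  clear (3,0): R3 −= (-3)R0 → (0, -4, -8, -5)
pivot(1,1)=-1: scale R1 → (0, 1, -5/3, -14/3)
  clear (0,1): R0 −= (-1)R1 → (1, 0, -3, -6)
  clear (3,1): R3 −= (-4)R1 → (0, 0, -44/3, -71/3)
pivot(2,2)=3: scale R2 → (0, 0, 1, 2)
  clear (0,2): R0 −= (-3)R2 → (1, 0, 0, 0)
  clear (1,2): R1 −= (-5/3)R2 → (0, 1, 0, -4/3)
  clear (3,2): R3 −= (-44/3)R2 → (0, 0, 0, 17/3)
pivot(3,3)=17/3: scale R3 → (0, 0, 0, 1)
  clear (1,3): R1 −= (-4/3)R3 → (0, 1, 0, 0)
  clear (2,3): R2 −= (2)R3 → (0, 0, 1, 0)

pivot columns: 0, 1, 2, 3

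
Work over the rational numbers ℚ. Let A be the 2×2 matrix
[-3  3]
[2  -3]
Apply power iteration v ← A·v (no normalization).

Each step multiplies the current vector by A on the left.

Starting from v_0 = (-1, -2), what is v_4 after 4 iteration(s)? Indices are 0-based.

v_4 = (639, -522)

v_0 = (-1, -2).
v_1 = A·v_0 = (-3, 4).
v_2 = A·v_1 = (21, -18).
v_3 = A·v_2 = (-117, 96).
v_4 = A·v_3 = (639, -522).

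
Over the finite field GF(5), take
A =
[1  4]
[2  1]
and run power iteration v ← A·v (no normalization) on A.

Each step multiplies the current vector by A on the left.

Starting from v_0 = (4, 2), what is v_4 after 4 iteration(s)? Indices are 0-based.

v_4 = (0, 4)

v_0 = (4, 2).
v_1 = A·v_0 = (2, 0).
v_2 = A·v_1 = (2, 4).
v_3 = A·v_2 = (3, 3).
v_4 = A·v_3 = (0, 4).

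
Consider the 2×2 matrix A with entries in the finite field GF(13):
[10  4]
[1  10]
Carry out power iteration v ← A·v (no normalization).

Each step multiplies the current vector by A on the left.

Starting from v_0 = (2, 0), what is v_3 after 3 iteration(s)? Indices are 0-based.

v_0 = (2, 0).
v_1 = A·v_0 = (7, 2).
v_2 = A·v_1 = (0, 1).
v_3 = A·v_2 = (4, 10).

v_3 = (4, 10)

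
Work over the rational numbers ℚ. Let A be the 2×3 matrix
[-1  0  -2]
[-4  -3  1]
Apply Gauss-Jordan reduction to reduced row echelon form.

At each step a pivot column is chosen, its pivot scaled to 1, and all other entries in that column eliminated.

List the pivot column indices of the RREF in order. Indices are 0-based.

pivot columns: 0, 1

[1] R0 /= -1  ⇒  (1, 0, 2)
     R1 -= -4·R0  ⇒  (0, -3, 9)
[2] R1 /= -3  ⇒  (0, 1, -3)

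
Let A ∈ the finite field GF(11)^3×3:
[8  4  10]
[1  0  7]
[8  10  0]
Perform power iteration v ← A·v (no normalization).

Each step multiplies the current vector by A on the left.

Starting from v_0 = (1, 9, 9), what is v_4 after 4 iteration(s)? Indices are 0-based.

v_0 = (1, 9, 9).
v_1 = A·v_0 = (2, 9, 10).
v_2 = A·v_1 = (9, 6, 7).
v_3 = A·v_2 = (1, 3, 0).
v_4 = A·v_3 = (9, 1, 5).

v_4 = (9, 1, 5)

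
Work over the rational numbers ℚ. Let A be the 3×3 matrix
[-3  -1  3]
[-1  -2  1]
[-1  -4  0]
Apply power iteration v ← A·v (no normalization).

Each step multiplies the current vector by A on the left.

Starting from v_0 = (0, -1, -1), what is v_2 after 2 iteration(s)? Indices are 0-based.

v_2 = (17, 4, -2)

v_0 = (0, -1, -1).
v_1 = A·v_0 = (-2, 1, 4).
v_2 = A·v_1 = (17, 4, -2).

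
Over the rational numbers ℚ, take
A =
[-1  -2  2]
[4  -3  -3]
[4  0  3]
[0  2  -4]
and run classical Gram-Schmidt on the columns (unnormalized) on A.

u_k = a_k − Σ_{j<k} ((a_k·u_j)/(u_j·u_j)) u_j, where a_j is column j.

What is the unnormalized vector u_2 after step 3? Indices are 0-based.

Step 1: u_0 = a_0 = (-1, 4, 4, 0).
Step 2: u_1 = a_1 − (-10/33)·u_0 = (-76/33, -59/33, 40/33, 2).
Step 3: u_2 = a_2 − (-2/33)·u_0 − (-119/461)·u_1 = (620/461, -1484/461, 1639/461, -1606/461).

u_2 = (620/461, -1484/461, 1639/461, -1606/461)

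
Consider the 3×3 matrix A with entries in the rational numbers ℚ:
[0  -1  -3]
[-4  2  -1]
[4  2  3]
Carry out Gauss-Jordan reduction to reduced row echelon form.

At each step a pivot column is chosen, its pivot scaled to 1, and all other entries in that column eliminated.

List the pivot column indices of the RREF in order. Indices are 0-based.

pivot(0,0): swap R0↔R1
pivot(0,0)=-4: scale R0 → (1, -1/2, 1/4)
  clear (2,0): R2 −= (4)R0 → (0, 4, 2)
pivot(1,1)=-1: scale R1 → (0, 1, 3)
  clear (0,1): R0 −= (-1/2)R1 → (1, 0, 7/4)
  clear (2,1): R2 −= (4)R1 → (0, 0, -10)
pivot(2,2)=-10: scale R2 → (0, 0, 1)
  clear (0,2): R0 −= (7/4)R2 → (1, 0, 0)
  clear (1,2): R1 −= (3)R2 → (0, 1, 0)

pivot columns: 0, 1, 2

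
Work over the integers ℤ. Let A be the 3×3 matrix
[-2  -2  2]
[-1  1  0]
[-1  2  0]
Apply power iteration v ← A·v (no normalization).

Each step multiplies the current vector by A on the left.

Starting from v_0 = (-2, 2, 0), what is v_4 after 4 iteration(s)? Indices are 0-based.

v_4 = (8, 0, 0)

v_0 = (-2, 2, 0).
v_1 = A·v_0 = (0, 4, 6).
v_2 = A·v_1 = (4, 4, 8).
v_3 = A·v_2 = (0, 0, 4).
v_4 = A·v_3 = (8, 0, 0).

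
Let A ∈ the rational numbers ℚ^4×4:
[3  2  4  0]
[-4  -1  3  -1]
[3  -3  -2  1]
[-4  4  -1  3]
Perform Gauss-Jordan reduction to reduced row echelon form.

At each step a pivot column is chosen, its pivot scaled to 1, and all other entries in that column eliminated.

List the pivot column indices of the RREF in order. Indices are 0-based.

pivot(0,0)=3: scale R0 → (1, 2/3, 4/3, 0)
  clear (1,0): R1 −= (-4)R0 → (0, 5/3, 25/3, -1)
  clear (2,0): R2 −= (3)R0 → (0, -5, -6, 1)
  clear (3,0): R3 −= (-4)R0 → (0, 20/3, 13/3, 3)
pivot(1,1)=5/3: scale R1 → (0, 1, 5, -3/5)
  clear (0,1): R0 −= (2/3)R1 → (1, 0, -2, 2/5)
  clear (2,1): R2 −= (-5)R1 → (0, 0, 19, -2)
  clear (3,1): R3 −= (20/3)R1 → (0, 0, -29, 7)
pivot(2,2)=19: scale R2 → (0, 0, 1, -2/19)
  clear (0,2): R0 −= (-2)R2 → (1, 0, 0, 18/95)
  clear (1,2): R1 −= (5)R2 → (0, 1, 0, -7/95)
  clear (3,2): R3 −= (-29)R2 → (0, 0, 0, 75/19)
pivot(3,3)=75/19: scale R3 → (0, 0, 0, 1)
  clear (0,3): R0 −= (18/95)R3 → (1, 0, 0, 0)
  clear (1,3): R1 −= (-7/95)R3 → (0, 1, 0, 0)
  clear (2,3): R2 −= (-2/19)R3 → (0, 0, 1, 0)

pivot columns: 0, 1, 2, 3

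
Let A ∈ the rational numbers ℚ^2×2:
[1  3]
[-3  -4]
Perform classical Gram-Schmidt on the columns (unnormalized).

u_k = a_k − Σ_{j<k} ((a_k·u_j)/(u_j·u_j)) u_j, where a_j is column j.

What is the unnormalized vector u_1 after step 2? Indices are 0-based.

u_1 = (3/2, 1/2)

Step 1: u_0 = a_0 = (1, -3).
Step 2: u_1 = a_1 − (3/2)·u_0 = (3/2, 1/2).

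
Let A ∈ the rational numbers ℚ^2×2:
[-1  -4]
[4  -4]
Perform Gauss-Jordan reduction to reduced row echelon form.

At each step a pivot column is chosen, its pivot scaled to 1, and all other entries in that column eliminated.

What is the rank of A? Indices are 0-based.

rank = 2

step 1: normalize row 0 (÷-1) = (1, 4)
  row 1: subtract 4×row0 = (0, -20)
step 2: normalize row 1 (÷-20) = (0, 1)
  row 0: subtract 4×row1 = (1, 0)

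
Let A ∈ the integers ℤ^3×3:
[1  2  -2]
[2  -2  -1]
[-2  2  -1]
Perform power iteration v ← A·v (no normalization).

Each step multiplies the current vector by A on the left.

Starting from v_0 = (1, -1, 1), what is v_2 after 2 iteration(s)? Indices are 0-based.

v_0 = (1, -1, 1).
v_1 = A·v_0 = (-3, 3, -5).
v_2 = A·v_1 = (13, -7, 17).

v_2 = (13, -7, 17)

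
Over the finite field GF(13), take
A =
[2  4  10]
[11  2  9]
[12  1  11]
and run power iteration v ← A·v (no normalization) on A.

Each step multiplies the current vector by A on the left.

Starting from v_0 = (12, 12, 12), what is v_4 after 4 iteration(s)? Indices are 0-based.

v_4 = (0, 6, 3)

v_0 = (12, 12, 12).
v_1 = A·v_0 = (10, 4, 2).
v_2 = A·v_1 = (4, 6, 3).
v_3 = A·v_2 = (10, 5, 9).
v_4 = A·v_3 = (0, 6, 3).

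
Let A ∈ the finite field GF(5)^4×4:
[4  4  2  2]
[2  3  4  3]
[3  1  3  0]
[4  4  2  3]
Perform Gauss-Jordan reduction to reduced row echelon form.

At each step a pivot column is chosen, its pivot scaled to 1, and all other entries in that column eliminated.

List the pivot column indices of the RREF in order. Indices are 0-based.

pivot(0,0)=4: scale R0 → (1, 1, 3, 3)
  clear (1,0): R1 −= (2)R0 → (0, 1, 3, 2)
  clear (2,0): R2 −= (3)R0 → (0, 3, 4, 1)
  clear (3,0): R3 −= (4)R0 → (0, 0, 0, 1)
pivot(1,1)=1: scale R1 → (0, 1, 3, 2)
  clear (0,1): R0 −= (1)R1 → (1, 0, 0, 1)
  clear (2,1): R2 −= (3)R1 → (0, 0, 0, 0)
col 2: no nonzero at/below row 2; advance.
pivot(2,3): swap R2↔R3
pivot(2,3)=1: scale R2 → (0, 0, 0, 1)
  clear (0,3): R0 −= (1)R2 → (1, 0, 0, 0)
  clear (1,3): R1 −= (2)R2 → (0, 1, 3, 0)

pivot columns: 0, 1, 3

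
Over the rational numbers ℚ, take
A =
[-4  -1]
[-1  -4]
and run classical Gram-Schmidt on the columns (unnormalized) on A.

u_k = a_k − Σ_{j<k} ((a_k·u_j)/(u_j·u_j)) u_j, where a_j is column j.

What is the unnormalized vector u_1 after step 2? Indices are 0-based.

u_1 = (15/17, -60/17)

Step 1: u_0 = a_0 = (-4, -1).
Step 2: u_1 = a_1 − (8/17)·u_0 = (15/17, -60/17).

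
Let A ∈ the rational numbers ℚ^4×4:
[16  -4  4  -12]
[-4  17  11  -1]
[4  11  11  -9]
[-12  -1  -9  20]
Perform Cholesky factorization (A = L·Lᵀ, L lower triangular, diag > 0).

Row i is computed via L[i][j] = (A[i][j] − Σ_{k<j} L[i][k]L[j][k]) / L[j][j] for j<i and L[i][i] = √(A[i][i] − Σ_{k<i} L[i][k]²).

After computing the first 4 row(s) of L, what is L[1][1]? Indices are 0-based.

Step 1: L[0][0] = √(16) = 4.
  L[1][0] = (-4) / L[0][0] = -1.
Step 2: L[1][1] = √(16) = 4.
  L[2][0] = (4) / L[0][0] = 1.
  L[2][1] = (12) / L[1][1] = 3.
Step 3: L[2][2] = √(1) = 1.
  L[3][0] = (-12) / L[0][0] = -3.
  L[3][1] = (-4) / L[1][1] = -1.
  L[3][2] = (-3) / L[2][2] = -3.
Step 4: L[3][3] = √(1) = 1.

L[1][1] = 4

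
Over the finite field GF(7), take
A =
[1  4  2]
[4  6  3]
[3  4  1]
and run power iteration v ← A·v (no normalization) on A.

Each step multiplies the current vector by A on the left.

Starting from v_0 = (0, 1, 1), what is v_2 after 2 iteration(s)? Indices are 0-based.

v_2 = (3, 2, 3)

v_0 = (0, 1, 1).
v_1 = A·v_0 = (6, 2, 5).
v_2 = A·v_1 = (3, 2, 3).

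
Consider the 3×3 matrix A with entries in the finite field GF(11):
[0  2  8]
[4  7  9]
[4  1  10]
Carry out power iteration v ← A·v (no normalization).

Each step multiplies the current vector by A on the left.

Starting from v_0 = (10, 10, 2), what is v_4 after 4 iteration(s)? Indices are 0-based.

v_4 = (10, 10, 8)

v_0 = (10, 10, 2).
v_1 = A·v_0 = (3, 7, 4).
v_2 = A·v_1 = (2, 9, 4).
v_3 = A·v_2 = (6, 8, 2).
v_4 = A·v_3 = (10, 10, 8).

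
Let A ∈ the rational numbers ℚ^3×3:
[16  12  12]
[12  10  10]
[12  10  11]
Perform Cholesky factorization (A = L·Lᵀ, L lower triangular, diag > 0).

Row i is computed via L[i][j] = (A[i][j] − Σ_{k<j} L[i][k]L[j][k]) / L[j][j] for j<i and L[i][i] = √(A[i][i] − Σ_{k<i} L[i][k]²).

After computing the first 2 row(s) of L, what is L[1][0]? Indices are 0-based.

Step 1: L[0][0] = √(16) = 4.
  L[1][0] = (12) / L[0][0] = 3.
Step 2: L[1][1] = √(1) = 1.

L[1][0] = 3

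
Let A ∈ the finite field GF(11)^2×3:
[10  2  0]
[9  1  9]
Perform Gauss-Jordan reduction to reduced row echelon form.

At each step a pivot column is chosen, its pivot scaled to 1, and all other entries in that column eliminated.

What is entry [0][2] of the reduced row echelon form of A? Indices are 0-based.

[1] R0 /= 10  ⇒  (1, 9, 0)
     R1 -= 9·R0  ⇒  (0, 8, 9)
[2] R1 /= 8  ⇒  (0, 1, 8)
     R0 -= 9·R1  ⇒  (1, 0, 5)

M[0][2] = 5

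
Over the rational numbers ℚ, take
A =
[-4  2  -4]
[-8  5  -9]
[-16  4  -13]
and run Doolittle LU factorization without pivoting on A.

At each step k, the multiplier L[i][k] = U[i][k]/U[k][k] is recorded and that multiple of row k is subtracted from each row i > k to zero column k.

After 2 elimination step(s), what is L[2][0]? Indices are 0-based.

[col 0] pivot -4
  R1 -= 2*R0 → (0, 1, -1)  (L[1][0] := 2)
  R2 -= 4*R0 → (0, -4, 3)  (L[2][0] := 4)
[col 1] pivot 1
  R2 -= -4*R1 → (0, 0, -1)  (L[2][1] := -4)

L[2][0] = 4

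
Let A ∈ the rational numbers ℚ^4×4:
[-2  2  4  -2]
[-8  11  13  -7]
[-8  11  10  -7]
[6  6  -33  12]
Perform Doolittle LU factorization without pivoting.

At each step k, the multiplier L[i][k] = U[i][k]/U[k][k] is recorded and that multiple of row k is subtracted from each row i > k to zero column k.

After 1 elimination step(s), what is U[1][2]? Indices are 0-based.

U[1][2] = -3

k=0: U[0][0]=-2
  eliminate (1,0): mult=4, new row 1: (0, 3, -3, 1); set L[1][0]=4
  eliminate (2,0): mult=4, new row 2: (0, 3, -6, 1); set L[2][0]=4
  eliminate (3,0): mult=-3, new row 3: (0, 12, -21, 6); set L[3][0]=-3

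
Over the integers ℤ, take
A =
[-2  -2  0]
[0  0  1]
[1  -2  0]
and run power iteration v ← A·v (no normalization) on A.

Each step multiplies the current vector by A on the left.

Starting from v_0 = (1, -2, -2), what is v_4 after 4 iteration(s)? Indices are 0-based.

v_0 = (1, -2, -2).
v_1 = A·v_0 = (2, -2, 5).
v_2 = A·v_1 = (0, 5, 6).
v_3 = A·v_2 = (-10, 6, -10).
v_4 = A·v_3 = (8, -10, -22).

v_4 = (8, -10, -22)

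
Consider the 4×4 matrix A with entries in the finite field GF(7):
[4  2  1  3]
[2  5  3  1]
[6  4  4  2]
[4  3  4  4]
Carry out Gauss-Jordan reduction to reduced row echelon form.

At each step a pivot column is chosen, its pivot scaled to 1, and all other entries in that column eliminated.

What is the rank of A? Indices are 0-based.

[1] R0 /= 4  ⇒  (1, 4, 2, 6)
     R1 -= 2·R0  ⇒  (0, 4, 6, 3)
     R2 -= 6·R0  ⇒  (0, 1, 6, 1)
     R3 -= 4·R0  ⇒  (0, 1, 3, 1)
[2] R1 /= 4  ⇒  (0, 1, 5, 6)
     R0 -= 4·R1  ⇒  (1, 0, 3, 3)
     R2 -= 1·R1  ⇒  (0, 0, 1, 2)
     R3 -= 1·R1  ⇒  (0, 0, 5, 2)
[3] R2 /= 1  ⇒  (0, 0, 1, 2)
     R0 -= 3·R2  ⇒  (1, 0, 0, 4)
     R1 -= 5·R2  ⇒  (0, 1, 0, 3)
     R3 -= 5·R2  ⇒  (0, 0, 0, 6)
[4] R3 /= 6  ⇒  (0, 0, 0, 1)
     R0 -= 4·R3  ⇒  (1, 0, 0, 0)
     R1 -= 3·R3  ⇒  (0, 1, 0, 0)
     R2 -= 2·R3  ⇒  (0, 0, 1, 0)

rank = 4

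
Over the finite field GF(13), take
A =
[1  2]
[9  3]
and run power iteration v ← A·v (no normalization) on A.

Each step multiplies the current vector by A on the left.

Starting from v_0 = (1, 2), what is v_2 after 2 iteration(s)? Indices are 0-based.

v_2 = (9, 12)

v_0 = (1, 2).
v_1 = A·v_0 = (5, 2).
v_2 = A·v_1 = (9, 12).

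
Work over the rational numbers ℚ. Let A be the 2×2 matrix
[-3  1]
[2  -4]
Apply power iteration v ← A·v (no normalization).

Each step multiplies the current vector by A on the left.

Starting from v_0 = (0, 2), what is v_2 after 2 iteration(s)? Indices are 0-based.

v_2 = (-14, 36)

v_0 = (0, 2).
v_1 = A·v_0 = (2, -8).
v_2 = A·v_1 = (-14, 36).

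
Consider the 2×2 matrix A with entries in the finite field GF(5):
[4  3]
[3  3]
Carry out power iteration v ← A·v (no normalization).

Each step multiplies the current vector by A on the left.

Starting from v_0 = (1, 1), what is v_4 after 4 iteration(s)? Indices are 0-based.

v_4 = (4, 3)

v_0 = (1, 1).
v_1 = A·v_0 = (2, 1).
v_2 = A·v_1 = (1, 4).
v_3 = A·v_2 = (1, 0).
v_4 = A·v_3 = (4, 3).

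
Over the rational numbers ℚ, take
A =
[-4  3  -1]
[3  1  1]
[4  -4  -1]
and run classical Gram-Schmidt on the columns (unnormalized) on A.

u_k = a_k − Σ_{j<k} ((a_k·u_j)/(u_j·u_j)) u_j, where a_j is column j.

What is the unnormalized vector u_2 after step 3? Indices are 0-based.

Step 1: u_0 = a_0 = (-4, 3, 4).
Step 2: u_1 = a_1 − (-25/41)·u_0 = (23/41, 116/41, -64/41).
Step 3: u_2 = a_2 − (3/41)·u_0 − (157/441)·u_1 = (-400/441, -100/441, -325/441).

u_2 = (-400/441, -100/441, -325/441)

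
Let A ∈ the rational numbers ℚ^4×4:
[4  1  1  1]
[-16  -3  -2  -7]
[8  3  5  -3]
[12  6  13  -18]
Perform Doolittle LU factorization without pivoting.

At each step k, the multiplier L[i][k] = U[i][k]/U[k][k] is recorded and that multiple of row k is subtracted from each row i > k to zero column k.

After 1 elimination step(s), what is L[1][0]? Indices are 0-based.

Step 1: pivot at (0,0) is 4.
  row1 ← row1 − (-4)·row0  ⇒  L[1][0]=-4, U row1=(0, 1, 2, -3)
  row2 ← row2 − (2)·row0  ⇒  L[2][0]=2, U row2=(0, 1, 3, -5)
  row3 ← row3 − (3)·row0  ⇒  L[3][0]=3, U row3=(0, 3, 10, -21)

L[1][0] = -4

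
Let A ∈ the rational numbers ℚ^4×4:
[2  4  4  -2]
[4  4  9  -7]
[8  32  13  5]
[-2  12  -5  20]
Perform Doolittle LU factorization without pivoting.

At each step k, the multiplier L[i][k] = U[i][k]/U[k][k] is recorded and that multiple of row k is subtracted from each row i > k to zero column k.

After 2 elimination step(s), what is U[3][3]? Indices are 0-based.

U[3][3] = 6

Step 1: pivot at (0,0) is 2.
  row1 ← row1 − (2)·row0  ⇒  L[1][0]=2, U row1=(0, -4, 1, -3)
  row2 ← row2 − (4)·row0  ⇒  L[2][0]=4, U row2=(0, 16, -3, 13)
  row3 ← row3 − (-1)·row0  ⇒  L[3][0]=-1, U row3=(0, 16, -1, 18)
Step 2: pivot at (1,1) is -4.
  row2 ← row2 − (-4)·row1  ⇒  L[2][1]=-4, U row2=(0, 0, 1, 1)
  row3 ← row3 − (-4)·row1  ⇒  L[3][1]=-4, U row3=(0, 0, 3, 6)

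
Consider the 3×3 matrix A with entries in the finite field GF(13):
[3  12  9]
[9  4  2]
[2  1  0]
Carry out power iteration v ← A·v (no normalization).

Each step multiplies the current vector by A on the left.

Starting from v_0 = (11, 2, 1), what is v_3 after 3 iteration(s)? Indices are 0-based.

v_3 = (4, 12, 11)

v_0 = (11, 2, 1).
v_1 = A·v_0 = (1, 5, 11).
v_2 = A·v_1 = (6, 12, 7).
v_3 = A·v_2 = (4, 12, 11).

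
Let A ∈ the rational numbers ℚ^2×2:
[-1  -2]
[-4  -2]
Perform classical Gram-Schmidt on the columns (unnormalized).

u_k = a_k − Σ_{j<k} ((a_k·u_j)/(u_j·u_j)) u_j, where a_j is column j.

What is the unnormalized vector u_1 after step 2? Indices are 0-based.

u_1 = (-24/17, 6/17)

Step 1: u_0 = a_0 = (-1, -4).
Step 2: u_1 = a_1 − (10/17)·u_0 = (-24/17, 6/17).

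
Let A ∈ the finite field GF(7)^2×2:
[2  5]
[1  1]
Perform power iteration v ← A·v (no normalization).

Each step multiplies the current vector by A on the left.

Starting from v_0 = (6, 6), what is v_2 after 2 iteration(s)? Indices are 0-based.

v_2 = (4, 5)

v_0 = (6, 6).
v_1 = A·v_0 = (0, 5).
v_2 = A·v_1 = (4, 5).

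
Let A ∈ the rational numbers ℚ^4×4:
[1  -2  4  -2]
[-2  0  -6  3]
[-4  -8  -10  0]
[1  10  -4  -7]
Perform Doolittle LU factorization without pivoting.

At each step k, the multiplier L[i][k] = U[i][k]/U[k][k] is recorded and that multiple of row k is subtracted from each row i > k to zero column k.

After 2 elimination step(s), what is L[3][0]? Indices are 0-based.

Step 1: pivot at (0,0) is 1.
  row1 ← row1 − (-2)·row0  ⇒  L[1][0]=-2, U row1=(0, -4, 2, -1)
  row2 ← row2 − (-4)·row0  ⇒  L[2][0]=-4, U row2=(0, -16, 6, -8)
  row3 ← row3 − (1)·row0  ⇒  L[3][0]=1, U row3=(0, 12, -8, -5)
Step 2: pivot at (1,1) is -4.
  row2 ← row2 − (4)·row1  ⇒  L[2][1]=4, U row2=(0, 0, -2, -4)
  row3 ← row3 − (-3)·row1  ⇒  L[3][1]=-3, U row3=(0, 0, -2, -8)

L[3][0] = 1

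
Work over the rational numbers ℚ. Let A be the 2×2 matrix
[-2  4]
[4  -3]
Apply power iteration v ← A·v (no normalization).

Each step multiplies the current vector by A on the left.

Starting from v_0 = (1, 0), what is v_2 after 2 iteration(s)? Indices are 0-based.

v_2 = (20, -20)

v_0 = (1, 0).
v_1 = A·v_0 = (-2, 4).
v_2 = A·v_1 = (20, -20).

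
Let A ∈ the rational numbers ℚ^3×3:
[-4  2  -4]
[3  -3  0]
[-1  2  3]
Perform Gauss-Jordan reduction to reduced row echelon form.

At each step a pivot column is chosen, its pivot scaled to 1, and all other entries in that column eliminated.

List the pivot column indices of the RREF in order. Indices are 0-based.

pivot columns: 0, 1, 2

[1] R0 /= -4  ⇒  (1, -1/2, 1)
     R1 -= 3·R0  ⇒  (0, -3/2, -3)
     R2 -= -1·R0  ⇒  (0, 3/2, 4)
[2] R1 /= -3/2  ⇒  (0, 1, 2)
     R0 -= -1/2·R1  ⇒  (1, 0, 2)
     R2 -= 3/2·R1  ⇒  (0, 0, 1)
[3] R2 /= 1  ⇒  (0, 0, 1)
     R0 -= 2·R2  ⇒  (1, 0, 0)
     R1 -= 2·R2  ⇒  (0, 1, 0)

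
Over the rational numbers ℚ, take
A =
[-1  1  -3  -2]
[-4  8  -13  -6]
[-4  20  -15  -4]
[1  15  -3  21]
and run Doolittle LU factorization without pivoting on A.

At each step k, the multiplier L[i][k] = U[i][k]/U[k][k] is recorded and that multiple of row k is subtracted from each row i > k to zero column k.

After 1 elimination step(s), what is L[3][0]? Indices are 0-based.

L[3][0] = -1

k=0: U[0][0]=-1
  eliminate (1,0): mult=4, new row 1: (0, 4, -1, 2); set L[1][0]=4
  eliminate (2,0): mult=4, new row 2: (0, 16, -3, 4); set L[2][0]=4
  eliminate (3,0): mult=-1, new row 3: (0, 16, -6, 19); set L[3][0]=-1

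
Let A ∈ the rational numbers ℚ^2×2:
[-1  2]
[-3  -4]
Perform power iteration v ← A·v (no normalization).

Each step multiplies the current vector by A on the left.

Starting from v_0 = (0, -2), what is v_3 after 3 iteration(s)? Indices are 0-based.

v_0 = (0, -2).
v_1 = A·v_0 = (-4, 8).
v_2 = A·v_1 = (20, -20).
v_3 = A·v_2 = (-60, 20).

v_3 = (-60, 20)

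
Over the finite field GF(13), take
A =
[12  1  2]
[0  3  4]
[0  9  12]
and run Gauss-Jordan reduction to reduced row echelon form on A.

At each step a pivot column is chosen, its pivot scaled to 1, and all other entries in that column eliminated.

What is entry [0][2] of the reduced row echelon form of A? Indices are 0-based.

step 1: normalize row 0 (÷12) = (1, 12, 11)
step 2: normalize row 1 (÷3) = (0, 1, 10)
  row 0: subtract 12×row1 = (1, 0, 8)
  row 2: subtract 9×row1 = (0, 0, 0)
skip col 2 (zero from row 2)

M[0][2] = 8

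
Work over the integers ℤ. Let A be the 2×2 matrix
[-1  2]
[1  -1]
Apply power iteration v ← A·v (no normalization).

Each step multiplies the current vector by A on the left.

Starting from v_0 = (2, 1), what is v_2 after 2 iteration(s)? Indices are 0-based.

v_0 = (2, 1).
v_1 = A·v_0 = (0, 1).
v_2 = A·v_1 = (2, -1).

v_2 = (2, -1)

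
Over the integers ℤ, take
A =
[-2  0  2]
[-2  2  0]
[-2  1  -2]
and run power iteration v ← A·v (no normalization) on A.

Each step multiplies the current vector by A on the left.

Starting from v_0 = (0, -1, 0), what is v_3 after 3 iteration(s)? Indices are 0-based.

v_0 = (0, -1, 0).
v_1 = A·v_0 = (0, -2, -1).
v_2 = A·v_1 = (-2, -4, 0).
v_3 = A·v_2 = (4, -4, 0).

v_3 = (4, -4, 0)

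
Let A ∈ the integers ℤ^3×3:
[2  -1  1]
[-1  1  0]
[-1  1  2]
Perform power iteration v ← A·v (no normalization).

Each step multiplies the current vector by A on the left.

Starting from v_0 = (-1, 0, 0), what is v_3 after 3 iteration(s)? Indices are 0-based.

v_0 = (-1, 0, 0).
v_1 = A·v_0 = (-2, 1, 1).
v_2 = A·v_1 = (-4, 3, 5).
v_3 = A·v_2 = (-6, 7, 17).

v_3 = (-6, 7, 17)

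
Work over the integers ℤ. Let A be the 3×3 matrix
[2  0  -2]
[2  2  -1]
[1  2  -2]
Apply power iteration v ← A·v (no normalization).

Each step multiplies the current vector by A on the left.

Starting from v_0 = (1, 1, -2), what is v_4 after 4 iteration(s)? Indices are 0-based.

v_4 = (-72, 4, -8)

v_0 = (1, 1, -2).
v_1 = A·v_0 = (6, 6, 7).
v_2 = A·v_1 = (-2, 17, 4).
v_3 = A·v_2 = (-12, 26, 24).
v_4 = A·v_3 = (-72, 4, -8).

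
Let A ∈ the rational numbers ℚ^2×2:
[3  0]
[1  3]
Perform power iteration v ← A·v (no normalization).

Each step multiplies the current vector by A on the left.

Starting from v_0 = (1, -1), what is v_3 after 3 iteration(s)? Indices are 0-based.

v_0 = (1, -1).
v_1 = A·v_0 = (3, -2).
v_2 = A·v_1 = (9, -3).
v_3 = A·v_2 = (27, 0).

v_3 = (27, 0)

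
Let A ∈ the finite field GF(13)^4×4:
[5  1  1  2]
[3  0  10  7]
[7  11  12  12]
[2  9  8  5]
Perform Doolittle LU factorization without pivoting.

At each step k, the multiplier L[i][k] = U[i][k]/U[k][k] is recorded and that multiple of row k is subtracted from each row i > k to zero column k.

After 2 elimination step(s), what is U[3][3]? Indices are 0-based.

U[3][3] = 5

k=0: U[0][0]=5
  eliminate (1,0): mult=11, new row 1: (0, 2, 12, 11); set L[1][0]=11
  eliminate (2,0): mult=4, new row 2: (0, 7, 8, 4); set L[2][0]=4
  eliminate (3,0): mult=3, new row 3: (0, 6, 5, 12); set L[3][0]=3
k=1: U[1][1]=2
  eliminate (2,1): mult=10, new row 2: (0, 0, 5, 11); set L[2][1]=10
  eliminate (3,1): mult=3, new row 3: (0, 0, 8, 5); set L[3][1]=3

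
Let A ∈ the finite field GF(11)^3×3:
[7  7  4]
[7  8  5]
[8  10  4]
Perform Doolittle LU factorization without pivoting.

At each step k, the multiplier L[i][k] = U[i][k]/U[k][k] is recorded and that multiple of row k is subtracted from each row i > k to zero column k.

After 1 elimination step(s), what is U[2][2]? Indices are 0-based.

Step 1: pivot at (0,0) is 7.
  row1 ← row1 − (1)·row0  ⇒  L[1][0]=1, U row1=(0, 1, 1)
  row2 ← row2 − (9)·row0  ⇒  L[2][0]=9, U row2=(0, 2, 1)

U[2][2] = 1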